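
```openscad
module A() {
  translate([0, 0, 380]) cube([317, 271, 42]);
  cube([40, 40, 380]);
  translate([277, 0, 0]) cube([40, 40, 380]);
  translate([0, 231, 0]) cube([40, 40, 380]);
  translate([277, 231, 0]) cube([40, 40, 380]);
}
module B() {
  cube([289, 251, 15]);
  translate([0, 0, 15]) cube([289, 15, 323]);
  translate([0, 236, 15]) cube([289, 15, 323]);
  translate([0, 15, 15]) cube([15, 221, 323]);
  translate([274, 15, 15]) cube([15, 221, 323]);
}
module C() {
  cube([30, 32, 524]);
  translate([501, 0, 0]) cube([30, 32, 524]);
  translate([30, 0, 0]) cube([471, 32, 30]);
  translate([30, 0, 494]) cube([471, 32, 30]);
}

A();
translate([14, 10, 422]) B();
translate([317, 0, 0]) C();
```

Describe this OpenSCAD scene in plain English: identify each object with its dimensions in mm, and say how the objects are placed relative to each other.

A is a simple wooden stool: a rectangular seat 317 mm (x) by 271 mm (y), 42 mm thick, top face at z = 422 mm, on four square legs, each 40×40 mm in cross-section. The legs rest on z = 0, each flush with a corner of the seat.

B is an open storage box with external size 289×251×338 mm and wall thickness 15 mm (the base is also 15 mm thick). The base covers the whole footprint; the four walls stand on the base, with the y-facing walls full-width and the x-facing walls fitting between their inner faces.

C is a rectangular picture frame lying in the x–z plane (depth along y). The opening is 471 mm wide (x) by 464 mm tall (z), surrounded by a border 30 mm wide on all four sides. The frame is 32 mm deep and is made of two full-height vertical stiles with two horizontal rails fitted between them.

The open box is on top of the stool, centred. The picture frame is against the stool's +x side, with their −y faces flush.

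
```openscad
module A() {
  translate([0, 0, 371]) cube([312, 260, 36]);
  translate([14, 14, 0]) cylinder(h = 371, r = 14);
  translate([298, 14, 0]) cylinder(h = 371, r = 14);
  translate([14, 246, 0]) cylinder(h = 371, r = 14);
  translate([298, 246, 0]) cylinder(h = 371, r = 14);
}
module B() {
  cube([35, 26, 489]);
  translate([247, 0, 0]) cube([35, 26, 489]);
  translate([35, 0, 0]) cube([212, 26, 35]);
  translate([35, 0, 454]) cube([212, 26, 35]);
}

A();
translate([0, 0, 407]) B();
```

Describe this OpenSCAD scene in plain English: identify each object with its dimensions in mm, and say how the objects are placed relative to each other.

A is a four-legged stool. The seat is 312×260 mm, 36 mm thick, top at z = 407 mm. It stands on four round legs, each 28 mm in diameter, from z = 0 to the seat underside, each leg's axis is inset half a diameter from the nearest pair of seat edges (so the leg's bounding box is flush with the corner).

B is a rectangular picture frame lying in the x–z plane (depth along y). The opening is 212 mm wide (x) by 419 mm tall (z), surrounded by a border 35 mm wide on all four sides. The frame is 26 mm deep and is made of two full-height vertical stiles with two horizontal rails fitted between them.

The picture frame is on top of the stool.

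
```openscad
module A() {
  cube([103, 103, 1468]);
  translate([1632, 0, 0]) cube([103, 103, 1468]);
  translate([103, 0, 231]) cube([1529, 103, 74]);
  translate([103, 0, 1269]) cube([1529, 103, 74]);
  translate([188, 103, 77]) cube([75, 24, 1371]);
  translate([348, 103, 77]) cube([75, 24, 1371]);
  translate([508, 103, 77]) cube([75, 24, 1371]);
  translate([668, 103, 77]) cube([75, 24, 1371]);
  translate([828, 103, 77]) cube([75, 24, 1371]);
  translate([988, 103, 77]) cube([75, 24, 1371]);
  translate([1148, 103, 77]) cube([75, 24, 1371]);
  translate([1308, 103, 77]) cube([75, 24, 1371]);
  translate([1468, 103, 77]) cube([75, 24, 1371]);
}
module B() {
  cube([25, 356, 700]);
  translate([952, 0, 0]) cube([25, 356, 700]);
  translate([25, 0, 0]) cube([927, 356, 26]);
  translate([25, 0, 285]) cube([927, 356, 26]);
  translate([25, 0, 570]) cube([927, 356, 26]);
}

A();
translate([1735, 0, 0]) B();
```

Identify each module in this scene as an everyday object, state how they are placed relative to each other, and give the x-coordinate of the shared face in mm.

The fence section's +x face and the bookshelf's −x face are both at x = 1735 mm.

A is a fence section. B is a bookshelf. The bookshelf is against the fence section's +x side, with their −y faces flush. The x-coordinate of the shared face is 1735 mm.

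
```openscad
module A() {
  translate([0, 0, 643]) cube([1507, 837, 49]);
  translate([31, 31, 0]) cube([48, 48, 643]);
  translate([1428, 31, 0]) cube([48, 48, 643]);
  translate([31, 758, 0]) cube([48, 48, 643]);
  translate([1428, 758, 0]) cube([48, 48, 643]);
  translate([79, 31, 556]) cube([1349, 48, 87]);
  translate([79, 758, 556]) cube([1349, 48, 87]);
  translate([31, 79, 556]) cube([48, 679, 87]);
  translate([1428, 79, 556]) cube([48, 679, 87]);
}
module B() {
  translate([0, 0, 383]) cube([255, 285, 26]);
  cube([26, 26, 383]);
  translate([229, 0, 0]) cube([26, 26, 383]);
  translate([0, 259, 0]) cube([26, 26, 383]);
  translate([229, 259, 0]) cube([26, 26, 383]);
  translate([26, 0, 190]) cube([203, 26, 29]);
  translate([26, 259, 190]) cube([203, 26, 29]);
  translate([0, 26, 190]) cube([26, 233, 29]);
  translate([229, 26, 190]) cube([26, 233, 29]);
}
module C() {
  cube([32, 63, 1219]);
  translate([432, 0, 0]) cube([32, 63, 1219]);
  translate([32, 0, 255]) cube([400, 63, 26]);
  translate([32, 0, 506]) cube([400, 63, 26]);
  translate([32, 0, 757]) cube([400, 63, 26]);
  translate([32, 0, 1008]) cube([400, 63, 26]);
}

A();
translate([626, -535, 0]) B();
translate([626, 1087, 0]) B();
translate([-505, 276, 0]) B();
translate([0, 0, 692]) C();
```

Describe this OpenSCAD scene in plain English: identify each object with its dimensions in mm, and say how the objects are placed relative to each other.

A is a table with a 1507×837 mm rectangular top, 49 mm thick, top surface at z = 692 mm, supported by four 48×48 mm square legs, each inset 31 mm from the nearest pair of top edges, running from the floor. Four apron rails, 48 mm thick and 87 mm tall, run between adjacent legs with their top edges flush with the underside of the top and their outer faces flush with the legs' outer faces.

B is a four-legged stool. The seat is a 255×285×26 mm slab whose top surface is at z = 409 mm; four square legs, each 26×26 mm in cross-section, run from the floor (z = 0) to the underside of the seat, each flush with a corner of the seat. Four stretchers, 26 mm wide and 29 mm tall, connect adjacent legs with their undersides at z = 190 mm, each running between the inner faces of the legs it joins and aligned with the legs' outer faces on the other axis.

C is a straight ladder. Two 32×63 mm vertical rails, 1219 mm tall, stand 464 mm apart (outside-to-outside) with their front faces coplanar on the −y side. 4 rungs, each 63 mm deep and 26 mm tall, span between the inner faces of the rails, front faces flush with the rails. The lowest rung's underside is at z = 255 mm and rungs are spaced 251 mm apart (underside to underside).

Three stools sit around the table at the −y, +y, −x sides. The ladder is on top of the table.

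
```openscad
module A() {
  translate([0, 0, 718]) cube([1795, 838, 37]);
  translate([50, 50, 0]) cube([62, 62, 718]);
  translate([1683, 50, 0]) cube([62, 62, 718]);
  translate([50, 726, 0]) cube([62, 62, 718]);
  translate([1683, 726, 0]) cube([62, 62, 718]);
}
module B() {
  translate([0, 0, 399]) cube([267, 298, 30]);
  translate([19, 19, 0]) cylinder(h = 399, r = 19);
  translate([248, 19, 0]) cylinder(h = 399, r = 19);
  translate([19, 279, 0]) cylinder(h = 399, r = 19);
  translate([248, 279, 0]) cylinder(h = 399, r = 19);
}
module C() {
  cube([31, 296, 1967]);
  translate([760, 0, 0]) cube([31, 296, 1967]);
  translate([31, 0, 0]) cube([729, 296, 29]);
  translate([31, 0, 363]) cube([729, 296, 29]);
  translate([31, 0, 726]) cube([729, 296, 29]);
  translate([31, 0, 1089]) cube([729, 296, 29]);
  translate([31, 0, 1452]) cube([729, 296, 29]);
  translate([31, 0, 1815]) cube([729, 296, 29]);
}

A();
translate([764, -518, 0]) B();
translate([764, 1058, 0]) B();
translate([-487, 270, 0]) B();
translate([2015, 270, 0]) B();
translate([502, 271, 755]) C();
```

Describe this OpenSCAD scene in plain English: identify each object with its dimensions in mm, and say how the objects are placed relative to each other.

A is a table: top 1795 mm (x) × 838 mm (y), 37 mm thick, upper face at z = 755 mm, on four 62×62 mm square legs, each inset 50 mm from the nearest pair of top edges, running from z = 0 to the bottom of the top.

B is a four-legged stool. The seat is a 267×298×30 mm slab whose top surface is at z = 429 mm; four round legs, each 38 mm in diameter, run from the floor (z = 0) to the underside of the seat, each leg's axis is inset half a diameter from the nearest pair of seat edges (so the leg's bounding box is flush with the corner).

C is an open bookshelf. Two side panels, each 31 mm thick, 296 mm deep and 1967 mm tall, stand 791 mm apart (outside-to-outside). Between them sit 6 shelves, each 29 mm thick and 296 mm deep, spanning the full gap between the sides. The bottom shelf rests on the floor (its underside at z = 0) and the clear gap between one shelf's top and the next shelf's underside is 334 mm.

Four stools sit around the table at the −y, +y, −x, +x sides. The bookshelf is on top of the table, centred.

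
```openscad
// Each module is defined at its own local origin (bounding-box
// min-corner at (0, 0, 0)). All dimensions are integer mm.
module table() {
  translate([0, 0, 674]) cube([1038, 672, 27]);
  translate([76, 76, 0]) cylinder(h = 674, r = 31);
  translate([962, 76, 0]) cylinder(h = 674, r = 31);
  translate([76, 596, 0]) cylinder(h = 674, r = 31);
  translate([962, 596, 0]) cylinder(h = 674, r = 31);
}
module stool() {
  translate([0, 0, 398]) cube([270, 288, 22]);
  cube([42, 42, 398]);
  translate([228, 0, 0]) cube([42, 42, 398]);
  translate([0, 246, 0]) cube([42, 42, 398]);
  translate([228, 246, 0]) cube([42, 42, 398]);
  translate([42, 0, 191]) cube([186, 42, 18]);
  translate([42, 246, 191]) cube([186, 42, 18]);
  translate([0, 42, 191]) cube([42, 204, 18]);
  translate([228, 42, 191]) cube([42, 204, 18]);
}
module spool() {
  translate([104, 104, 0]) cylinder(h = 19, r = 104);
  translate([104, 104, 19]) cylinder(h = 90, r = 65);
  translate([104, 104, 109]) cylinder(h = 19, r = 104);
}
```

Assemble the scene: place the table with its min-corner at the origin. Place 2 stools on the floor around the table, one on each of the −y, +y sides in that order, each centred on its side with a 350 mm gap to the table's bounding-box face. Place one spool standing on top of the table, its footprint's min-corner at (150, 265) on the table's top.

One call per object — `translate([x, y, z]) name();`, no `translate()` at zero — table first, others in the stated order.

table();
translate([384, -638, 0]) stool();
translate([384, 1022, 0]) stool();
translate([150, 265, 701]) spool();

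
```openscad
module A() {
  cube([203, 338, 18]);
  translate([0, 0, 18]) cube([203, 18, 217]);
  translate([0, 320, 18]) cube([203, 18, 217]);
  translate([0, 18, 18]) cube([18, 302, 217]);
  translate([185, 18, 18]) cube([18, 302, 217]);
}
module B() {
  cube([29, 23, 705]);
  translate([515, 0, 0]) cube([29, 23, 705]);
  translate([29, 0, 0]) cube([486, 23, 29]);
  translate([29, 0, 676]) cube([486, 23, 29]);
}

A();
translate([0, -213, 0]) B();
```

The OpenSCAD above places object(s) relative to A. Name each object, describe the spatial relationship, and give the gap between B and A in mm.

The picture frame's nearest face is 190 mm from the open box's −y face.

A is an open box. B is a picture frame. The picture frame is on the floor beside the open box on its −y side. The gap between the picture frame and the open box is 190 mm.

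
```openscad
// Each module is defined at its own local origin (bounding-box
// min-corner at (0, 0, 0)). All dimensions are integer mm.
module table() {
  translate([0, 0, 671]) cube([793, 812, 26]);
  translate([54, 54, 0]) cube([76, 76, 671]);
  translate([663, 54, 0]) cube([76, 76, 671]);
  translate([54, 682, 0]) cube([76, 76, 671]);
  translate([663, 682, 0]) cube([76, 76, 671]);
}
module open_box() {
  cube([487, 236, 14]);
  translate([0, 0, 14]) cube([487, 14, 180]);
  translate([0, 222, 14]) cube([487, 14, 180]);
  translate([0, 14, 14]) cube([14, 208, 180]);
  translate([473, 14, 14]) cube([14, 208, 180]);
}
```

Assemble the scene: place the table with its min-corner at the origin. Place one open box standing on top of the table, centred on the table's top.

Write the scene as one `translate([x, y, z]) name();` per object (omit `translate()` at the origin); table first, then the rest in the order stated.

table();
translate([153, 288, 697]) open_box();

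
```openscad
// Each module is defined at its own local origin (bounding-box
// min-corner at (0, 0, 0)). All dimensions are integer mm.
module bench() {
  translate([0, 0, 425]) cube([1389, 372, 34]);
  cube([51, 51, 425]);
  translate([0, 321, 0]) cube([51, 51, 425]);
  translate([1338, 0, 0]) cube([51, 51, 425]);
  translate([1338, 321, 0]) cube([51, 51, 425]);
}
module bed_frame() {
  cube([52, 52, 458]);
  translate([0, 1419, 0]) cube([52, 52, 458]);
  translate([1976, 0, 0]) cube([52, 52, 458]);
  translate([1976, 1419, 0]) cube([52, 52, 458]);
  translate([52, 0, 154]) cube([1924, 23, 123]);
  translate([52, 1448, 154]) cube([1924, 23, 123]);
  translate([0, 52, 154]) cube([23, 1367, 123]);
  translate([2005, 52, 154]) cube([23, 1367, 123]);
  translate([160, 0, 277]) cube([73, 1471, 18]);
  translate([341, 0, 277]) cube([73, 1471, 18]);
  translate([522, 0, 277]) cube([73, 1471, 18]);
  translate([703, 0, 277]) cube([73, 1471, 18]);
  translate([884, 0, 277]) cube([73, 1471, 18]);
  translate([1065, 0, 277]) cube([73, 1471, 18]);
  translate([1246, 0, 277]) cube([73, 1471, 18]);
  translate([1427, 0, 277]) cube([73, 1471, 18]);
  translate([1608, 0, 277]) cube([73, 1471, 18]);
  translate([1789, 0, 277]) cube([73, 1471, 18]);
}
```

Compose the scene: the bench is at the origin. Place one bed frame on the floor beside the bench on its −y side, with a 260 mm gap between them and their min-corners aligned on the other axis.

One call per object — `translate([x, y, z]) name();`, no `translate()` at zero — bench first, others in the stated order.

bench();
translate([0, -1731, 0]) bed_frame();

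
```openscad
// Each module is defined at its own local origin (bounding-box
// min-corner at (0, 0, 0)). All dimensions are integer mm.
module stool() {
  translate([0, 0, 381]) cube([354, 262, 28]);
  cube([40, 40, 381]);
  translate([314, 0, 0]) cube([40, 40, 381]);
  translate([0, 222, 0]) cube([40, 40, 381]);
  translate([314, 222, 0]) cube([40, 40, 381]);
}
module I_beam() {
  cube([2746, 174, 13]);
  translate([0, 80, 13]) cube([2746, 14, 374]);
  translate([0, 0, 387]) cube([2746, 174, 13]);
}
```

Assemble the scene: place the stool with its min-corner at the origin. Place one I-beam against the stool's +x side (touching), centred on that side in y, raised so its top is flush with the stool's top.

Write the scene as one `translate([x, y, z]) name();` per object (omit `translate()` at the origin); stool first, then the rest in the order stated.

stool();
translate([354, 44, 9]) I_beam();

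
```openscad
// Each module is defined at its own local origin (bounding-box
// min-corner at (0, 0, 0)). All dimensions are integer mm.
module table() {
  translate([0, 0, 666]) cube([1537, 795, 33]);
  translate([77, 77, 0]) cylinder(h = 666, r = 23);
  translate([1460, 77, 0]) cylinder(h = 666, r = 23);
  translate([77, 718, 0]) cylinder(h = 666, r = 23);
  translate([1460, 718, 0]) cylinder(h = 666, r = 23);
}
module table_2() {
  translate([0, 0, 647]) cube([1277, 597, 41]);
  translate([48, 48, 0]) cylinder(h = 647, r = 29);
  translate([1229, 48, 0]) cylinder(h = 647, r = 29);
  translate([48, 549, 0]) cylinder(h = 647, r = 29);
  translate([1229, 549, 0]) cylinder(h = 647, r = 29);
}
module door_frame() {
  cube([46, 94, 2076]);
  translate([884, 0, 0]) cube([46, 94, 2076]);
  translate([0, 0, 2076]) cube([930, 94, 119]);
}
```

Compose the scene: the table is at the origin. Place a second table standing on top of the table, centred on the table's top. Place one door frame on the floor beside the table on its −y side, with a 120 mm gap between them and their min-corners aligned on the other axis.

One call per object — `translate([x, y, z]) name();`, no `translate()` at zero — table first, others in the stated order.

table();
translate([130, 99, 699]) table_2();
translate([0, -214, 0]) door_frame();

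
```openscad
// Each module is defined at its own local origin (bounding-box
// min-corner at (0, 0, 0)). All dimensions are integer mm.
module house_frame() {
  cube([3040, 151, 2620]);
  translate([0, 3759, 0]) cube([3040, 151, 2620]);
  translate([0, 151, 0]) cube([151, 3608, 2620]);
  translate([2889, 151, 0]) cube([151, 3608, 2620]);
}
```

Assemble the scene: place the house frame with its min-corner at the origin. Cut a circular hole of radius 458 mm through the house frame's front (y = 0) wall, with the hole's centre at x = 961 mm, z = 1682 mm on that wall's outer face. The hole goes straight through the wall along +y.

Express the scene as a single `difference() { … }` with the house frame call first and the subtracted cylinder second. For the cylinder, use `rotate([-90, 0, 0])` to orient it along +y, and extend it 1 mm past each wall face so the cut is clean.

difference() {
  house_frame();
  translate([961, -1, 1682]) rotate([-90, 0, 0]) cylinder(h = 153, r = 458);
}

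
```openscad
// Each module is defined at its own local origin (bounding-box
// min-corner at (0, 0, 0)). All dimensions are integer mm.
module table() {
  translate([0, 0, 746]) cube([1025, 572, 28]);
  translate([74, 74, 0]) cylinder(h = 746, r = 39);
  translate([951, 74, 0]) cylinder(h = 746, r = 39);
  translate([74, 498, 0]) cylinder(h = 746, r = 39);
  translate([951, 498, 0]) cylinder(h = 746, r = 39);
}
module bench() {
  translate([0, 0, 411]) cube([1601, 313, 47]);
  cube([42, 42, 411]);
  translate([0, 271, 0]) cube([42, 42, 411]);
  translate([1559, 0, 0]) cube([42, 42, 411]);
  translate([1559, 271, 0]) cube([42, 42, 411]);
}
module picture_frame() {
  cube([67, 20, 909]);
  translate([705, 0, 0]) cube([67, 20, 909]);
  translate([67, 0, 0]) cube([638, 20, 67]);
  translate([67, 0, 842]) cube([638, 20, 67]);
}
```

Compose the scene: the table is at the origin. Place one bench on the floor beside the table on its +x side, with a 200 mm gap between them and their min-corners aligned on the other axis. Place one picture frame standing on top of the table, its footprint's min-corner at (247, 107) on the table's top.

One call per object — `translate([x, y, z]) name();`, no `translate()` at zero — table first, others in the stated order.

table();
translate([1225, 0, 0]) bench();
translate([247, 107, 774]) picture_frame();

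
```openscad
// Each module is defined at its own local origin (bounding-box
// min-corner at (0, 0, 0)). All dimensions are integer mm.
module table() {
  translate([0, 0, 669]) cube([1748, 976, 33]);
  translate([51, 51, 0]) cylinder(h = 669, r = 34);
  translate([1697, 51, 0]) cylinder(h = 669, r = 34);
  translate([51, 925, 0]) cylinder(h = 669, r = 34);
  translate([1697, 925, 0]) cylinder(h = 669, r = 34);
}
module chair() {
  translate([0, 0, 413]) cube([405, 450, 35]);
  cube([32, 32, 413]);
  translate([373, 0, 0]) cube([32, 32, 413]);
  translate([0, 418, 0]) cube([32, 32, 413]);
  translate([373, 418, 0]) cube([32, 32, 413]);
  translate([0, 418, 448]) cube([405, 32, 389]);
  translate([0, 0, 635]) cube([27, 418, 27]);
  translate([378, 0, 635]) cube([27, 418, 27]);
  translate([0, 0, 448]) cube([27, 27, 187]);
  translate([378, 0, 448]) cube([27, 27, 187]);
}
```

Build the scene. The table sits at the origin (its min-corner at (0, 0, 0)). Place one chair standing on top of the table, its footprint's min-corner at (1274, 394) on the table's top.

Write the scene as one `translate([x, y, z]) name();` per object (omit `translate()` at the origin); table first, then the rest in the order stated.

table();
translate([1274, 394, 702]) chair();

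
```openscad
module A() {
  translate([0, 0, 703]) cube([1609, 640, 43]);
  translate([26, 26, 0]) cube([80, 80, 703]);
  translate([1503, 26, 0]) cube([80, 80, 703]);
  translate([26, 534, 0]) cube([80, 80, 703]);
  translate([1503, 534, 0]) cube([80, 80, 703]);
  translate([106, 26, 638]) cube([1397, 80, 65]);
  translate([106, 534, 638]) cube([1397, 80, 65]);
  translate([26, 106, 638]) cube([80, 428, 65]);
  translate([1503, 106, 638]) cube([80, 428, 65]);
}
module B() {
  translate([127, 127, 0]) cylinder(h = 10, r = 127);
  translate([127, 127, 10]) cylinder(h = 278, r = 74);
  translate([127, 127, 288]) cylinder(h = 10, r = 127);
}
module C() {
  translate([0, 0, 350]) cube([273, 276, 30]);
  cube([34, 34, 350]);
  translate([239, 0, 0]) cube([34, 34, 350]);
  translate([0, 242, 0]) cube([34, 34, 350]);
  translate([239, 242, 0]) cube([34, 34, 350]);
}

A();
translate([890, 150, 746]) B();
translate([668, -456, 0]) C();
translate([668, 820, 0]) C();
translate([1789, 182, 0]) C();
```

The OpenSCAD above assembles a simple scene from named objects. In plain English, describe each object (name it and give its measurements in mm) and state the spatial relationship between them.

A is a table with a 1609×640 mm rectangular top, 43 mm thick, top surface at z = 746 mm, supported by four 80×80 mm square legs, each inset 26 mm from the nearest pair of top edges, running from the floor. Four apron rails, 80 mm thick and 65 mm tall, run between adjacent legs with their top edges flush with the underside of the top and their outer faces flush with the legs' outer faces.

B is a spool: two coaxial disc flanges of radius 127 mm and thickness 10 mm, joined by a core cylinder of radius 74 mm and height 278 mm. The lower flange rests on z = 0 and the three cylinders share a vertical axis.

C is a simple wooden stool: a rectangular seat 273 mm (x) by 276 mm (y), 30 mm thick, top face at z = 380 mm, on four square legs, each 34×34 mm in cross-section. The legs rest on z = 0, each flush with a corner of the seat.

The spool is on top of the table. Three stools sit around the table at the −y, +y, +x sides.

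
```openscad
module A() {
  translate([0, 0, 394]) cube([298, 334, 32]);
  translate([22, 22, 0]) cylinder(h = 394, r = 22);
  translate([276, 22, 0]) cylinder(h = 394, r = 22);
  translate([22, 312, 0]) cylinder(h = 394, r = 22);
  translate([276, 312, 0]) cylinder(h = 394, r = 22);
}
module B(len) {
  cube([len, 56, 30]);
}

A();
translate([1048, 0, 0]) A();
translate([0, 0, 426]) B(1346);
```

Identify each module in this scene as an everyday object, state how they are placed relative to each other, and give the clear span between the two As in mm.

Second stool starts at x = 1048; first ends at x = 298; clear span = 1048 − 298 = 750 mm.

A is a stool. B is a beam. A beam spans the tops of two stools. The clear span between the two stools is 750 mm.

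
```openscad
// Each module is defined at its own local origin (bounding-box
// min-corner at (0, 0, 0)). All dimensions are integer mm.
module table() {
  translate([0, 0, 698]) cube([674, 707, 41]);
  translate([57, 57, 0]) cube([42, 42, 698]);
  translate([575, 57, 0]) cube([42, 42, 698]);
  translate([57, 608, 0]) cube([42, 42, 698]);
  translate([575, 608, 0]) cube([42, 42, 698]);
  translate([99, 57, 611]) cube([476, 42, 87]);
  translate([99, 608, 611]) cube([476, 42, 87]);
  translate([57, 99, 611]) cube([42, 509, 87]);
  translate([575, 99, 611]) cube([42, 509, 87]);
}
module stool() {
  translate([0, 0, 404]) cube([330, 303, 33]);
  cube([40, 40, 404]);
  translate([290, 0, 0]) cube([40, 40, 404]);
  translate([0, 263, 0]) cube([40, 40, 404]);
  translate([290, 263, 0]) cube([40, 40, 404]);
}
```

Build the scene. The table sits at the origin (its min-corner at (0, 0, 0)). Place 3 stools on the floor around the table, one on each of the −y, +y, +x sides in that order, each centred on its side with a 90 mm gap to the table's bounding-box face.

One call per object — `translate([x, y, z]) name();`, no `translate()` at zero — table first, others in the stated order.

table();
translate([172, -393, 0]) stool();
translate([172, 797, 0]) stool();
translate([764, 202, 0]) stool();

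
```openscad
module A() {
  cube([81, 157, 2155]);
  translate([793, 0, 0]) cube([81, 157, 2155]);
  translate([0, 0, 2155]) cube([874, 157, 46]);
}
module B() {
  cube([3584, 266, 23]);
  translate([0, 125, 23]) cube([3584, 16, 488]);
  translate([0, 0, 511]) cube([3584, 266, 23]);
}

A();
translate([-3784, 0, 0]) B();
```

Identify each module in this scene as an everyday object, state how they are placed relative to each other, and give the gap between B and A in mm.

The I-beam's nearest face is 200 mm from the door frame's −x face.

A is a door frame. B is an I-beam. The I-beam is on the floor beside the door frame on its −x side. The gap between the I-beam and the door frame is 200 mm.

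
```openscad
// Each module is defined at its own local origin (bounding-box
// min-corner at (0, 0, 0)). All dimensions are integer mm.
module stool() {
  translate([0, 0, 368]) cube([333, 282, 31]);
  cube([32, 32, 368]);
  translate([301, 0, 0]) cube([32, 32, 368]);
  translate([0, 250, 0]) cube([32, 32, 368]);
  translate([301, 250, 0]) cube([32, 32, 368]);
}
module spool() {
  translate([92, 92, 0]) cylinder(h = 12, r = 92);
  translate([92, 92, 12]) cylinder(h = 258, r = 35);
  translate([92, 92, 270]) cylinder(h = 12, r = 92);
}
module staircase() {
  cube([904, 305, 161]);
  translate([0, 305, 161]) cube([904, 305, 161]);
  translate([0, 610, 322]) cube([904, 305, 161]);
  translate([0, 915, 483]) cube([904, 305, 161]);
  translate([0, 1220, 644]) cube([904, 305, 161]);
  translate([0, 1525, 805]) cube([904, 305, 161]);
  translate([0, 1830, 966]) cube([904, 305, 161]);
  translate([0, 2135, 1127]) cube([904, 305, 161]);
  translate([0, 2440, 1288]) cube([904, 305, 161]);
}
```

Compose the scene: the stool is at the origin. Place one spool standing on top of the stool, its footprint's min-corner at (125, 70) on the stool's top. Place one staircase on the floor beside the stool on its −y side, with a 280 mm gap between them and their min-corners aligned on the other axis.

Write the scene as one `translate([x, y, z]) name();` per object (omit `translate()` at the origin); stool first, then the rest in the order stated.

stool();
translate([125, 70, 399]) spool();
translate([0, -3025, 0]) staircase();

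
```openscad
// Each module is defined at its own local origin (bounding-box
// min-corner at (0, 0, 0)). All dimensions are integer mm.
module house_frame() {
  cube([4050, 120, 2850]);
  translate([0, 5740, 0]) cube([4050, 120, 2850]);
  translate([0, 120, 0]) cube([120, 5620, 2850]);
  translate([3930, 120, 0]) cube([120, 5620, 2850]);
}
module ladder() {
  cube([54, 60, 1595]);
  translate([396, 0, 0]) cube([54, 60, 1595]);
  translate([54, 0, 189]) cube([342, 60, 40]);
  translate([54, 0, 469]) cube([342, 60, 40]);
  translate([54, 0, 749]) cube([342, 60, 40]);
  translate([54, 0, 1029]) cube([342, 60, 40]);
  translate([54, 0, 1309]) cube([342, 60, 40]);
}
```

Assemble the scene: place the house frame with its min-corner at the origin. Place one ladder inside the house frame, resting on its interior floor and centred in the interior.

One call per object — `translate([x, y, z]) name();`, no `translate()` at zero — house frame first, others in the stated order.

house_frame();
translate([1800, 2900, 0]) ladder();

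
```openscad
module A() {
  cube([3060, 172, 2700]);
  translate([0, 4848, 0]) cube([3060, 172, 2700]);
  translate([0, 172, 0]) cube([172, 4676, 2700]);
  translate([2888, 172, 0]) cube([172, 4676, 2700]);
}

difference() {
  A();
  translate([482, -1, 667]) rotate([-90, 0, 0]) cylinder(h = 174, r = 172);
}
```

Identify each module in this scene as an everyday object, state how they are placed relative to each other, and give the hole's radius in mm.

A is a house frame. The house frame has a circular hole through its front wall. The hole's radius is 172 mm.

The subtracted cylinder has r = 172 mm.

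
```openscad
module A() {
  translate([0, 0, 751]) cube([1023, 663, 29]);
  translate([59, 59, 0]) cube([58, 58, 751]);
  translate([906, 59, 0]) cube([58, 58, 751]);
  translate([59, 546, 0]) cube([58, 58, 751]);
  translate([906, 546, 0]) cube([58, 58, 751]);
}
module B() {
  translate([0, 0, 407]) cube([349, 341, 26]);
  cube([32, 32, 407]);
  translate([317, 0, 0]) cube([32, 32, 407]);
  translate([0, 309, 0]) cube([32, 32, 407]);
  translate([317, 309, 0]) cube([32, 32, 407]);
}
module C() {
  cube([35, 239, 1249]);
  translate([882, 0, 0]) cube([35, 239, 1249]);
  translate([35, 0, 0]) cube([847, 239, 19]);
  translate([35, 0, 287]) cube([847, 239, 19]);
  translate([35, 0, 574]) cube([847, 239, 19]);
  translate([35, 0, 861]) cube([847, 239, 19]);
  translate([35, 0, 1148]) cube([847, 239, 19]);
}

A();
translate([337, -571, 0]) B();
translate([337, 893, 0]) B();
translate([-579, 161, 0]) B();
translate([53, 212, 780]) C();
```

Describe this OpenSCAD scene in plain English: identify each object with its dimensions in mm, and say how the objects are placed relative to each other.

A is a rectangular dining table. The top is 1023×663×29 mm with its upper surface at z = 780 mm. It stands on four 58×58 mm square legs, each inset 59 mm from the nearest pair of top edges, running from the floor to the underside of the top.

B is a four-legged stool. The seat is 349×341 mm, 26 mm thick, top at z = 433 mm. It stands on four square legs, each 32×32 mm in cross-section, from z = 0 to the seat underside, each flush with a corner of the seat.

C is a bookshelf 917 mm wide overall, 239 mm deep and 1249 mm tall. The two sides are 35 mm thick vertical panels. 5 horizontal shelves of 19 mm thickness span between the inner faces of the sides; the lowest shelf sits on the floor and shelves are stacked with a clear vertical gap of 268 mm between each pair.

Three stools sit around the table at the −y, +y, −x sides. The bookshelf is on top of the table, centred.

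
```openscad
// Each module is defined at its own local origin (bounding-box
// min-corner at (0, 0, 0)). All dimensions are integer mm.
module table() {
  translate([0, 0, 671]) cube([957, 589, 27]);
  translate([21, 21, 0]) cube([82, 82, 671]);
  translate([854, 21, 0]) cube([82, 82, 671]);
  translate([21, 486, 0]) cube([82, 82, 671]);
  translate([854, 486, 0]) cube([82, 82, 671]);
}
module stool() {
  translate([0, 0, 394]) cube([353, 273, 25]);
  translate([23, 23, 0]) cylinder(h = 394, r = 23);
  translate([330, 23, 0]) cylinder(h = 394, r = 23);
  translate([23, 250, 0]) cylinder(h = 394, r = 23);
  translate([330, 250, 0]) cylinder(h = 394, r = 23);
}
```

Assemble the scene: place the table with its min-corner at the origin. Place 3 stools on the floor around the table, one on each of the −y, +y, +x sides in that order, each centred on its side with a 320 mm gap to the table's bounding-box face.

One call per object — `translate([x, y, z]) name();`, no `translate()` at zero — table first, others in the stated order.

table();
translate([302, -593, 0]) stool();
translate([302, 909, 0]) stool();
translate([1277, 158, 0]) stool();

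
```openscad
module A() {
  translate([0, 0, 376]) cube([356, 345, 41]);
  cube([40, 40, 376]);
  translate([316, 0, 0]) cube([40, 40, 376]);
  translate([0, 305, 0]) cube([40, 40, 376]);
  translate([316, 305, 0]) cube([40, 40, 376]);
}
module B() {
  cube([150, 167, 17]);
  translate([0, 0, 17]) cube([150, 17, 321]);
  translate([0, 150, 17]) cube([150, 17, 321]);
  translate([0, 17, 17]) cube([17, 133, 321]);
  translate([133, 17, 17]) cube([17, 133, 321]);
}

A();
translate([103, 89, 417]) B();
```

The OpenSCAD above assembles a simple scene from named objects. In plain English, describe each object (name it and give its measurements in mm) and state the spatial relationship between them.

A is a four-legged stool. The seat is a 356×345×41 mm slab whose top surface is at z = 417 mm; four square legs, each 40×40 mm in cross-section, run from the floor (z = 0) to the underside of the seat, each flush with a corner of the seat.

B is an open storage box with external size 150×167×338 mm and wall thickness 17 mm (the base is also 17 mm thick). The base covers the whole footprint; the four walls stand on the base, with the y-facing walls full-width and the x-facing walls fitting between their inner faces.

The open box is on top of the stool, centred.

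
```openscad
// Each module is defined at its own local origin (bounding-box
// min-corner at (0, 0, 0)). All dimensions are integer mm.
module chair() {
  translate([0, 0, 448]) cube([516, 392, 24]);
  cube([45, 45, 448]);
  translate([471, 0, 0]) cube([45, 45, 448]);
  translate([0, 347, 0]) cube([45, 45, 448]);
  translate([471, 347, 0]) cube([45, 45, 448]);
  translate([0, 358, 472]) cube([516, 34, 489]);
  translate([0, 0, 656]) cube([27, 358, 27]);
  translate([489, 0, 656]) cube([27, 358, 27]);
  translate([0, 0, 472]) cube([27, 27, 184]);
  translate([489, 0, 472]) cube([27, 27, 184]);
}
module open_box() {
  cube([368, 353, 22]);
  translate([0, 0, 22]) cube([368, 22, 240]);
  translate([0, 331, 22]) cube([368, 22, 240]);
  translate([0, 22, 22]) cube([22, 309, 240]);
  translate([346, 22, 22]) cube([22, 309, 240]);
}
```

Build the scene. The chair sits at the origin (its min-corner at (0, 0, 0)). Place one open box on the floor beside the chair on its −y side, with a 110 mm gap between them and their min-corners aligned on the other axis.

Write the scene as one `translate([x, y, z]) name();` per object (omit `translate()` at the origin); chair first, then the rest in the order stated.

chair();
translate([0, -463, 0]) open_box();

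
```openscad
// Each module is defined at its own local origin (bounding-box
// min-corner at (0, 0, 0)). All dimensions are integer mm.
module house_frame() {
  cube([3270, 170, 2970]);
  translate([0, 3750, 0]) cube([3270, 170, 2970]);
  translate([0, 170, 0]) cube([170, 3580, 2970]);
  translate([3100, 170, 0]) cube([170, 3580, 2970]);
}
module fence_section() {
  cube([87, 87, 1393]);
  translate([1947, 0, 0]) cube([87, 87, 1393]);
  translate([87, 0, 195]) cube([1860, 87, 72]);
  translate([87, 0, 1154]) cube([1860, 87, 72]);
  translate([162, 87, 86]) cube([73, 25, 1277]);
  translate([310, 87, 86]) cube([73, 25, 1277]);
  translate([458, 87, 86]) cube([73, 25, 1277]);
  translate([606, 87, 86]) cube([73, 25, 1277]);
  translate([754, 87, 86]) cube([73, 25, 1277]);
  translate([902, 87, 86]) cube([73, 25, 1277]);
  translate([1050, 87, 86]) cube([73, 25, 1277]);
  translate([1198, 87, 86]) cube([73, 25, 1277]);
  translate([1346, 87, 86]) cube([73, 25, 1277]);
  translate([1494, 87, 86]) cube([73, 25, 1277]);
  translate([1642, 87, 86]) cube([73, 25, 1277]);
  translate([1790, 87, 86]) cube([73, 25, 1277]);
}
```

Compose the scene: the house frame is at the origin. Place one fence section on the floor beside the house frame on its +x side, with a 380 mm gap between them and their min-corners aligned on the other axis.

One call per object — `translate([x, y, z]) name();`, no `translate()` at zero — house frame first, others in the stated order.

house_frame();
translate([3650, 0, 0]) fence_section();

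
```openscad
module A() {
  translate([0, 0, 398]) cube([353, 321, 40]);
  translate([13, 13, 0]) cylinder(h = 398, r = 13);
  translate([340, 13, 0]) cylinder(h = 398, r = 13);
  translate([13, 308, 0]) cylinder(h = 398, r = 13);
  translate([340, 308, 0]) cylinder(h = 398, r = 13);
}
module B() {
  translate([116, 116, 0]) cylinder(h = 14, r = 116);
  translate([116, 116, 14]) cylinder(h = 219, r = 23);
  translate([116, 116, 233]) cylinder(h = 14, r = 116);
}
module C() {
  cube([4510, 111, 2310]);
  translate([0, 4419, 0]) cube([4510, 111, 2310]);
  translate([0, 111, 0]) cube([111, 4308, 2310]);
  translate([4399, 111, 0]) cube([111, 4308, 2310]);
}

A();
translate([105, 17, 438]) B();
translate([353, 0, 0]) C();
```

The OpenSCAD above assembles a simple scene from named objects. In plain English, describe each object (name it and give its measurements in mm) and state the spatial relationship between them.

A is a simple wooden stool: a rectangular seat 353 mm (x) by 321 mm (y), 40 mm thick, top face at z = 438 mm, on four round legs, each 26 mm in diameter. The legs rest on z = 0, each leg's axis is inset half a diameter from the nearest pair of seat edges (so the leg's bounding box is flush with the corner).

B is a spool: two coaxial disc flanges of radius 116 mm and thickness 14 mm, joined by a core cylinder of radius 23 mm and height 219 mm. The lower flange rests on z = 0 and the three cylinders share a vertical axis.

C is the wall frame of a small rectangular building: four walls, each 2310 mm tall and 111 mm thick, enclosing a footprint 4510 mm (x) by 4530 mm (y) outside-to-outside, with no floor or roof. The front and back walls (the −y and +y sides) span the full width; the two side walls fit between them.

The spool is on top of the stool. The house frame is against the stool's +x side, with their −y faces flush.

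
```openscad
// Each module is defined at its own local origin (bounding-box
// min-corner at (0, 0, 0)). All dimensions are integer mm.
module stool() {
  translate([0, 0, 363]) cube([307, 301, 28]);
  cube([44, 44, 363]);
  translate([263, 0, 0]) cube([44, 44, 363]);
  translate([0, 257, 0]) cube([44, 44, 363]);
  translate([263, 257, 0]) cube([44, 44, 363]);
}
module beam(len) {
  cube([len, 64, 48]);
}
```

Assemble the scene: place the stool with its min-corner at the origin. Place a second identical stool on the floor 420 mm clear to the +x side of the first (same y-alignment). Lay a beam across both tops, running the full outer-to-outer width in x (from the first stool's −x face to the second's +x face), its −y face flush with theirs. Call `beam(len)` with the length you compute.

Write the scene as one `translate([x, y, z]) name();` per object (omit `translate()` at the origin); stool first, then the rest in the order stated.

stool();
translate([727, 0, 0]) stool();
translate([0, 0, 391]) beam(1034);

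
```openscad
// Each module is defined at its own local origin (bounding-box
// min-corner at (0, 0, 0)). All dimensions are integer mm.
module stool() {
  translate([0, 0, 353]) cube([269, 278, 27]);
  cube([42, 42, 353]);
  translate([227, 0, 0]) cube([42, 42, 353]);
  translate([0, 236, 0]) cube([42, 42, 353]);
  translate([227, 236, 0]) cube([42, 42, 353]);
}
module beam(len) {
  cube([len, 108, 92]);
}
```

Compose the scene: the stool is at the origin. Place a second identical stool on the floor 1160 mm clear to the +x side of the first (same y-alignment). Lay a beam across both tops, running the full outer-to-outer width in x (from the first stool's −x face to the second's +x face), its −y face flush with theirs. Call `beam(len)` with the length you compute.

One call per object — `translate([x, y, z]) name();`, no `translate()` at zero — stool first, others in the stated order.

stool();
translate([1429, 0, 0]) stool();
translate([0, 0, 380]) beam(1698);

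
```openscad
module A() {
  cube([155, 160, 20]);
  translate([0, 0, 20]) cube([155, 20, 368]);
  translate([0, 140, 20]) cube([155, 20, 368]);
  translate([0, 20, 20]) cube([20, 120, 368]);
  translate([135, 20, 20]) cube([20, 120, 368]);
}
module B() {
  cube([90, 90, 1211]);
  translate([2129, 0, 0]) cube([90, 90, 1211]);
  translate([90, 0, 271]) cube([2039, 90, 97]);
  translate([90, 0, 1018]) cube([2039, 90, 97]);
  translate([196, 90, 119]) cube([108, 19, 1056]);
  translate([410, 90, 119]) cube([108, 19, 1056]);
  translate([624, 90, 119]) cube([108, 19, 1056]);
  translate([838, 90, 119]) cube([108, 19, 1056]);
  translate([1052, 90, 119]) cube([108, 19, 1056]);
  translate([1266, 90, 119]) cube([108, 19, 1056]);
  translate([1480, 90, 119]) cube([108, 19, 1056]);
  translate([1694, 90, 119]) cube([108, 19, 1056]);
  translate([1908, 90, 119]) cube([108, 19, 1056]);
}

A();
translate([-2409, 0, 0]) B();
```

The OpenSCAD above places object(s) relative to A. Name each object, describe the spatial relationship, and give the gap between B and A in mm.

The fence section's nearest face is 190 mm from the open box's −x face.

A is an open box. B is a fence section. The fence section is on the floor beside the open box on its −x side. The gap between the fence section and the open box is 190 mm.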